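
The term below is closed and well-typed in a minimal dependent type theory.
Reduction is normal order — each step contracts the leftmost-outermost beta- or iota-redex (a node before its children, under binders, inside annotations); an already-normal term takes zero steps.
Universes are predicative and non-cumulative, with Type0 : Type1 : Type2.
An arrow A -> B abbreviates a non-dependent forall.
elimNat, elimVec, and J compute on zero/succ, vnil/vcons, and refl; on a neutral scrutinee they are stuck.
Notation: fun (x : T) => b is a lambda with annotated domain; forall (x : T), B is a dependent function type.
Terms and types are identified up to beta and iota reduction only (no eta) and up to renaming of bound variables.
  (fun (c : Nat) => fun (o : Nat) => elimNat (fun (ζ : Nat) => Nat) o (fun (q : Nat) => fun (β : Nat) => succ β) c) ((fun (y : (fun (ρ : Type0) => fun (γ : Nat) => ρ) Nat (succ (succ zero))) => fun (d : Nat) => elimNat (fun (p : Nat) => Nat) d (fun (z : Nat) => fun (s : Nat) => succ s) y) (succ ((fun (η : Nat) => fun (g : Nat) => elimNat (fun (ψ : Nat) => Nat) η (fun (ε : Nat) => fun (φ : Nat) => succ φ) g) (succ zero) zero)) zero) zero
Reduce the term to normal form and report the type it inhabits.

resulting normal form:
  succ (succ zero)
the term's type:
  Nat


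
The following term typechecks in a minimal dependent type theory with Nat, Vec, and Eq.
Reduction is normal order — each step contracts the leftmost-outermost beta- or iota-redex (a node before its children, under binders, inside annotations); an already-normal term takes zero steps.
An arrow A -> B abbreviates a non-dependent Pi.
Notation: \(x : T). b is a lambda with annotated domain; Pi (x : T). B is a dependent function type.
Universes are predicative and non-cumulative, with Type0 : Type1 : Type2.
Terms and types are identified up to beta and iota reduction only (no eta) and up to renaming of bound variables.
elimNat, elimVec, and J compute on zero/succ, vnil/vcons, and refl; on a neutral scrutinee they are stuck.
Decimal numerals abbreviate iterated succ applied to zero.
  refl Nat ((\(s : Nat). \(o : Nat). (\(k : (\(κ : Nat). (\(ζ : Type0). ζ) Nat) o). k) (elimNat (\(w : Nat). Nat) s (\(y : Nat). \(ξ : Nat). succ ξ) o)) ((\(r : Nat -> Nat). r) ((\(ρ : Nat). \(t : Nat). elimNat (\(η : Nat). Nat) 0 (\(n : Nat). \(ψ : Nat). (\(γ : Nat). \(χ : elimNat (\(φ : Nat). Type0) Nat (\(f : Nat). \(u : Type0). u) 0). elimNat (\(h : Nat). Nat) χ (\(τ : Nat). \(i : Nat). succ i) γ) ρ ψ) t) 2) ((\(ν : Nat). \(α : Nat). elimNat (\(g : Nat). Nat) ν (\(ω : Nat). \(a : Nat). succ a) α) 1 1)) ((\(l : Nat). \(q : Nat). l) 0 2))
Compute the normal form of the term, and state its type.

reduced normal form:
  refl Nat 4
inferred type:
  Eq Nat 4 4
observation: the first redex contracted is a beta-redex; the normal form is reached in 31 normal-order steps.


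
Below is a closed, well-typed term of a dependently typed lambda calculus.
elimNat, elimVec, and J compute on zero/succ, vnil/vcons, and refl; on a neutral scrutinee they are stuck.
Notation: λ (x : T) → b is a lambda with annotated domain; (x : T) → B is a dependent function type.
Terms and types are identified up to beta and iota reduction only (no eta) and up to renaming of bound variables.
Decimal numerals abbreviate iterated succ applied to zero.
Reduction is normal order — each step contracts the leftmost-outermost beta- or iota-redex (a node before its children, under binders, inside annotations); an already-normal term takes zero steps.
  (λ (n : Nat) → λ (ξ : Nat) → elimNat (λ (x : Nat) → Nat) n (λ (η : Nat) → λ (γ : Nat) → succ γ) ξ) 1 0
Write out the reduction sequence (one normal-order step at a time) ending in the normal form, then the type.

normal-order reduction:
  (λ (n : Nat) → λ (ξ : Nat) → elimNat (λ (x : Nat) → Nat) n (λ (η : Nat) → λ (γ : Nat) → succ γ) ξ) 1 0
  ~> (λ (n : Nat) → elimNat (λ (ξ : Nat) → Nat) 1 (λ (x : Nat) → λ (η : Nat) → succ η) n) 0
  ~> elimNat (λ (n : Nat) → Nat) 1 (λ (ξ : Nat) → λ (x : Nat) → succ x) 0
  ~> 1
inferred type:
  Nat


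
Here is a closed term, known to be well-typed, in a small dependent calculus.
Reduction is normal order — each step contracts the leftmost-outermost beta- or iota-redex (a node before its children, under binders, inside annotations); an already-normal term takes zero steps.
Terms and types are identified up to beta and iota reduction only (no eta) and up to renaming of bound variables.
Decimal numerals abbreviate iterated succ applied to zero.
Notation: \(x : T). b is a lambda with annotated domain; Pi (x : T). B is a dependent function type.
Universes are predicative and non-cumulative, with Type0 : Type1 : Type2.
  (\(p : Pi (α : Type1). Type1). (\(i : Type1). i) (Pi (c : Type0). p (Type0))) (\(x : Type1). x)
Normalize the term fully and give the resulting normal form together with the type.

normal form:
  Pi (p : Type0). Type0
the term's type:
  Type1


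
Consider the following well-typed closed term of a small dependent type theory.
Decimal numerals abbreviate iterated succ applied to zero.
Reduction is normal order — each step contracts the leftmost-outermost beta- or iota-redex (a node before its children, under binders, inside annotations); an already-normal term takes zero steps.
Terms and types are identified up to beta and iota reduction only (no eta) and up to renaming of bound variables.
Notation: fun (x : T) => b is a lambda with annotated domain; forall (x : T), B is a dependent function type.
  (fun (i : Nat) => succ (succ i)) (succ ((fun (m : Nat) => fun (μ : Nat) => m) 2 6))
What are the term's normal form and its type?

normal form:
  5
the term's type:
  Nat


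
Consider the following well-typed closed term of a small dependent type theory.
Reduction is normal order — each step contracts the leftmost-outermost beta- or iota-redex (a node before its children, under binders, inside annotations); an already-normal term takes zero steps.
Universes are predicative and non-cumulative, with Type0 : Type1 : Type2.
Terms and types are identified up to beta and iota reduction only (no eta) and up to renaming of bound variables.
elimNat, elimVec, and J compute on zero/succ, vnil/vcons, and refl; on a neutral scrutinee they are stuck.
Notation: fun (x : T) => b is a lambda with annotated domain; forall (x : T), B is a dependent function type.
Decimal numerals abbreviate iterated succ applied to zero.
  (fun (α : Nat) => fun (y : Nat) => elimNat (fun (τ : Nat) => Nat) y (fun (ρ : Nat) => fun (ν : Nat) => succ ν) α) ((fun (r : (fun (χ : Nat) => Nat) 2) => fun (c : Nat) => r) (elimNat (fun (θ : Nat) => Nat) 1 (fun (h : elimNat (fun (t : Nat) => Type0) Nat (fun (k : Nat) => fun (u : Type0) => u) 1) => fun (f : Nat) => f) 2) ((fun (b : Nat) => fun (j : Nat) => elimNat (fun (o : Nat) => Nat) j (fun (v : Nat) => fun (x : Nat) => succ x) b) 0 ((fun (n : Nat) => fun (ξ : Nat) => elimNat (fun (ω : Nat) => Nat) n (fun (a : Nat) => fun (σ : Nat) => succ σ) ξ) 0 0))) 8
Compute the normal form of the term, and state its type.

normal form:
  9
type:
  Nat


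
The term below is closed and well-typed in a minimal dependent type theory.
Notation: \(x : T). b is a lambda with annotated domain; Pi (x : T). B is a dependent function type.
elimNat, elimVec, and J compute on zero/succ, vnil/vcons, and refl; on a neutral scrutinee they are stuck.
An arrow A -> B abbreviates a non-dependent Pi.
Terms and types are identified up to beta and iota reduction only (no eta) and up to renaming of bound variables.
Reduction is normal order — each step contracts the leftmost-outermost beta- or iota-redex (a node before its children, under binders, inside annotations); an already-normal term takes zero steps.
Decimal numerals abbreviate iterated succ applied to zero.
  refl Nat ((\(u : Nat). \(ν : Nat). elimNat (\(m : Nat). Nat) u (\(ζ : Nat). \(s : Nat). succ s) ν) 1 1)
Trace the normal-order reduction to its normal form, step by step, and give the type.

normal-order reduction sequence:
  refl Nat ((\(u : Nat). \(ν : Nat). elimNat (\(m : Nat). Nat) u (\(ζ : Nat). \(s : Nat). succ s) ν) 1 1)
  ~> refl Nat ((\(u : Nat). elimNat (\(ν : Nat). Nat) 1 (\(m : Nat). \(ζ : Nat). succ ζ) u) 1)
  ~> refl Nat (elimNat (\(u : Nat). Nat) 1 (\(ν : Nat). \(m : Nat). succ m) 1)
  ~> refl Nat ((\(u : Nat). \(ν : Nat). succ ν) 0 (elimNat (\(m : Nat). Nat) 1 (\(ζ : Nat). \(s : Nat). succ s) 0))
  ~> refl Nat ((\(u : Nat). succ u) (elimNat (\(ν : Nat). Nat) 1 (\(m : Nat). \(ζ : Nat). succ ζ) 0))
  ~> refl Nat (succ (elimNat (\(u : Nat). Nat) 1 (\(ν : Nat). \(m : Nat). succ m) 0))
  ~> refl Nat 2
type:
  Eq Nat 2 2


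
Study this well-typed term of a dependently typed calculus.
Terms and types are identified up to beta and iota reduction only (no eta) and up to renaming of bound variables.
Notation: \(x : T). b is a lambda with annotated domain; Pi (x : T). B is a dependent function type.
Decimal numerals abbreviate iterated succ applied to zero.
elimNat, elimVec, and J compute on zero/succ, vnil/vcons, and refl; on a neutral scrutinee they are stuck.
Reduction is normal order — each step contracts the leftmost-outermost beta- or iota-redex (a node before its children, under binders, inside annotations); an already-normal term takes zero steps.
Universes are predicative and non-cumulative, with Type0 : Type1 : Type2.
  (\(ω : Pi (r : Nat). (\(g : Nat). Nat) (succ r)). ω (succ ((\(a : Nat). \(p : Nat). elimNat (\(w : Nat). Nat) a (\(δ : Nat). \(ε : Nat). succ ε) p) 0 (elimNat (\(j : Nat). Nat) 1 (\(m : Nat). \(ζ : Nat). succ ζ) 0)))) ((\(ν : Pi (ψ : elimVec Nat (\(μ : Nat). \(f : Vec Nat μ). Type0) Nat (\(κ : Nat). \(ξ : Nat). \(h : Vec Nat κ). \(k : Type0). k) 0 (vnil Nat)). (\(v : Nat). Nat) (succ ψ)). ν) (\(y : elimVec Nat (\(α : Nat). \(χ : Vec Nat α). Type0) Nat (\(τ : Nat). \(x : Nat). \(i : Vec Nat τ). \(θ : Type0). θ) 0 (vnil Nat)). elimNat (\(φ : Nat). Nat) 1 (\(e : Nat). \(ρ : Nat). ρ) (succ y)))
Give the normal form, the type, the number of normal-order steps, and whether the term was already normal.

normal form:
  1
the term's type:
  Nat
steps to reach normal form (normal order): 20
term was already normal: no
first redex: a beta-redex


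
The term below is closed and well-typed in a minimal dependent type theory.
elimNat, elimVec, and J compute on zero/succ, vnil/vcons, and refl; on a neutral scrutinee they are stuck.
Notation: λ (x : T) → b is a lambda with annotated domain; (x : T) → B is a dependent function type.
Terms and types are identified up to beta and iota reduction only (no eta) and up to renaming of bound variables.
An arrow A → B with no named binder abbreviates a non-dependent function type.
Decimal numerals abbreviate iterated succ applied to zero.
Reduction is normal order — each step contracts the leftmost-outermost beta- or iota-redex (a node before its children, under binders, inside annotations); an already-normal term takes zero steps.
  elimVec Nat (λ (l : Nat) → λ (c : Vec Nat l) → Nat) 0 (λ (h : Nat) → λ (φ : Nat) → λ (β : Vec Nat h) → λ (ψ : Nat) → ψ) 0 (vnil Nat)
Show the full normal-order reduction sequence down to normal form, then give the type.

normal-order reduction:
  elimVec Nat (λ (l : Nat) → λ (c : Vec Nat l) → Nat) 0 (λ (h : Nat) → λ (φ : Nat) → λ (β : Vec Nat h) → λ (ψ : Nat) → ψ) 0 (vnil Nat)
  ~> 0
the term's type:
  Nat


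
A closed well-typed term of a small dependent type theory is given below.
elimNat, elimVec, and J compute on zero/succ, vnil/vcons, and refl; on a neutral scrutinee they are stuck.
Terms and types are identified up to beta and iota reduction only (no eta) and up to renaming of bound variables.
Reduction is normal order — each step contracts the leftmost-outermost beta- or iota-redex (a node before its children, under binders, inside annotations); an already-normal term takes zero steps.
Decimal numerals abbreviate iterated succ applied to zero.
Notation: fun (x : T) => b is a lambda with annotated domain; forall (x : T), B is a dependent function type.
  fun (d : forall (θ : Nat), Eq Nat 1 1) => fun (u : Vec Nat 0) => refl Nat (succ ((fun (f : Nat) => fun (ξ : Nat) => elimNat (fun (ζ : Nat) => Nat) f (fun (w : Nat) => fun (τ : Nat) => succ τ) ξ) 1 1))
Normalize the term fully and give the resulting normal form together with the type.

resulting normal form:
  fun (d : forall (θ : Nat), Eq Nat 1 1) => fun (u : Vec Nat 0) => refl Nat 3
type:
  forall (d : forall (θ : Nat), Eq Nat 1 1), forall (u : Vec Nat 0), Eq Nat 3 3
observation: the term reaches its normal form after 6 normal-order steps.


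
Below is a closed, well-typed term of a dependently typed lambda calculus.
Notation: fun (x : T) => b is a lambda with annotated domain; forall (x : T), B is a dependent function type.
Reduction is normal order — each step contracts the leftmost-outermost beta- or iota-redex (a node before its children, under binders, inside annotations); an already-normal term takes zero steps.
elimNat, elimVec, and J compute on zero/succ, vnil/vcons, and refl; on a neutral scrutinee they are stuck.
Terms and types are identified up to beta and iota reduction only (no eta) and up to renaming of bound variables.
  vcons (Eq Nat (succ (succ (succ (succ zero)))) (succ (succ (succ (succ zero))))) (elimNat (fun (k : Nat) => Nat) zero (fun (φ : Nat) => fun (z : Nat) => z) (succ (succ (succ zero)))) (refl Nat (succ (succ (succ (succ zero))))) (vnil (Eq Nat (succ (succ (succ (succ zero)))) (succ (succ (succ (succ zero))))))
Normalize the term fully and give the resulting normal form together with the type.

resulting normal form:
  vcons (Eq Nat (succ (succ (succ (succ zero)))) (succ (succ (succ (succ zero))))) zero (refl Nat (succ (succ (succ (succ zero))))) (vnil (Eq Nat (succ (succ (succ (succ zero)))) (succ (succ (succ (succ zero))))))
type:
  Vec (Eq Nat (succ (succ (succ (succ zero)))) (succ (succ (succ (succ zero))))) (succ zero)
observation: the leftmost-outermost redex is an elimNat iota-redex, and normalization takes 10 steps.


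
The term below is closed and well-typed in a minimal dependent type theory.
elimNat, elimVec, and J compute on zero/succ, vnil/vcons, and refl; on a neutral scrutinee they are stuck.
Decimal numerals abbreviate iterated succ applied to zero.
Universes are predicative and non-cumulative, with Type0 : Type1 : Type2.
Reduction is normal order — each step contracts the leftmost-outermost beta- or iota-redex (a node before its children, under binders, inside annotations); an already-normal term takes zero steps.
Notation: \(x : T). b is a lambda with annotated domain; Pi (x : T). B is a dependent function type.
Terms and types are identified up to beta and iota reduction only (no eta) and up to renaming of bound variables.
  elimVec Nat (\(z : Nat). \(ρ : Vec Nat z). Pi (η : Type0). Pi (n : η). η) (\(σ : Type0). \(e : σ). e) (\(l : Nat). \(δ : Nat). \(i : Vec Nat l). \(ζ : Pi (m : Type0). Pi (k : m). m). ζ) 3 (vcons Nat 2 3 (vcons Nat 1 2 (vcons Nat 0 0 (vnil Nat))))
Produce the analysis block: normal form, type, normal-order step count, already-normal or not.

normal form:
  \(z : Type0). \(ρ : z). ρ
inferred type:
  Pi (z : Type0). Pi (ρ : z). z
steps to reach normal form (normal order): 16
started in normal form: no
first redex: an elimVec iota-redex


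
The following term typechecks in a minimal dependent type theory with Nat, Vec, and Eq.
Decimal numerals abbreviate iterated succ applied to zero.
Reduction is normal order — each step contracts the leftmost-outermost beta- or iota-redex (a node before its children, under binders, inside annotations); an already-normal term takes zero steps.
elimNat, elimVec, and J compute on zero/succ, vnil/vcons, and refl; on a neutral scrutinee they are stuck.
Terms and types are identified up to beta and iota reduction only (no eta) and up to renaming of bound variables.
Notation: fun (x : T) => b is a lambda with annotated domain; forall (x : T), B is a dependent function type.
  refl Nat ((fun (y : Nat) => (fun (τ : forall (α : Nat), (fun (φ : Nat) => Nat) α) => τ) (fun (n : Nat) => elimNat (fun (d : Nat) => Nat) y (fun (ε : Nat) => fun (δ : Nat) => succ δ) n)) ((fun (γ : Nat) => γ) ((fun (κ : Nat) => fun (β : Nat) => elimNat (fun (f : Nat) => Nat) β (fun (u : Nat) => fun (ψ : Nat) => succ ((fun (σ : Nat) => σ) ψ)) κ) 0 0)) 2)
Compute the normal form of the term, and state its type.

reduced normal form:
  refl Nat 2
inferred type:
  Eq Nat 2 2
observation: the first redex contracted is a beta-redex; the normal form is reached in 14 normal-order steps.


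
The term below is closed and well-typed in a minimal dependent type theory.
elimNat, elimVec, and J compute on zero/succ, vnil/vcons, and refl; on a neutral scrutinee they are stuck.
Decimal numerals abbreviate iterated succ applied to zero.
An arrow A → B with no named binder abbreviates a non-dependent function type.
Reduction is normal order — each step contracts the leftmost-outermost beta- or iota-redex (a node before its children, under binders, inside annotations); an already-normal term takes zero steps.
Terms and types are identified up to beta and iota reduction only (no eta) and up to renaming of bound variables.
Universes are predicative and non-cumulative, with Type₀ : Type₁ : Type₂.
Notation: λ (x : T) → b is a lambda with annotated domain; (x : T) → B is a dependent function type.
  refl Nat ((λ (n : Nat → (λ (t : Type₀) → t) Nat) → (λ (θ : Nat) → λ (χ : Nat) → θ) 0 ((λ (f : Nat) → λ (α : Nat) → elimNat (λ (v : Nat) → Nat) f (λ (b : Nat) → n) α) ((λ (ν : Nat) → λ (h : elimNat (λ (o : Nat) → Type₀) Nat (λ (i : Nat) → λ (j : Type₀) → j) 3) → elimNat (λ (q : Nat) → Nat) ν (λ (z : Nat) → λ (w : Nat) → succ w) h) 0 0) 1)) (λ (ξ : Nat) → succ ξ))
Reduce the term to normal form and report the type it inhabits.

resulting normal form:
  refl Nat 0
type:
  Eq Nat 0 0
observation: the first redex contracted is a beta-redex; the normal form is reached in 3 normal-order steps.


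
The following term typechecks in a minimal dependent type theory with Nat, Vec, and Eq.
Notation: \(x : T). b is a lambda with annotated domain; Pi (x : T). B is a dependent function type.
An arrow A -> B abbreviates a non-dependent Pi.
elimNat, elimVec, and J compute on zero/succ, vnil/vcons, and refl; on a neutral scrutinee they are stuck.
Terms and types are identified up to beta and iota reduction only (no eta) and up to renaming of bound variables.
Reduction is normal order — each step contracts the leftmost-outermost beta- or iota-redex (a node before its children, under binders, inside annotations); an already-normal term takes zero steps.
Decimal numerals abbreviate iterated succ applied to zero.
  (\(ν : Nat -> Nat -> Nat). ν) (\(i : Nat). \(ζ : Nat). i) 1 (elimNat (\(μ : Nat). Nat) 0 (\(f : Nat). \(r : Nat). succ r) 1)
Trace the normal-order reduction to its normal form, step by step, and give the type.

reduction (normal order):
  (\(ν : Nat -> Nat -> Nat). ν) (\(i : Nat). \(ζ : Nat). i) 1 (elimNat (\(μ : Nat). Nat) 0 (\(f : Nat). \(r : Nat). succ r) 1)
  ~> (\(ν : Nat). \(i : Nat). ν) 1 (elimNat (\(ζ : Nat). Nat) 0 (\(μ : Nat). \(f : Nat). succ f) 1)
  ~> (\(ν : Nat). 1) (elimNat (\(i : Nat). Nat) 0 (\(ζ : Nat). \(μ : Nat). succ μ) 1)
  ~> 1
type:
  Nat


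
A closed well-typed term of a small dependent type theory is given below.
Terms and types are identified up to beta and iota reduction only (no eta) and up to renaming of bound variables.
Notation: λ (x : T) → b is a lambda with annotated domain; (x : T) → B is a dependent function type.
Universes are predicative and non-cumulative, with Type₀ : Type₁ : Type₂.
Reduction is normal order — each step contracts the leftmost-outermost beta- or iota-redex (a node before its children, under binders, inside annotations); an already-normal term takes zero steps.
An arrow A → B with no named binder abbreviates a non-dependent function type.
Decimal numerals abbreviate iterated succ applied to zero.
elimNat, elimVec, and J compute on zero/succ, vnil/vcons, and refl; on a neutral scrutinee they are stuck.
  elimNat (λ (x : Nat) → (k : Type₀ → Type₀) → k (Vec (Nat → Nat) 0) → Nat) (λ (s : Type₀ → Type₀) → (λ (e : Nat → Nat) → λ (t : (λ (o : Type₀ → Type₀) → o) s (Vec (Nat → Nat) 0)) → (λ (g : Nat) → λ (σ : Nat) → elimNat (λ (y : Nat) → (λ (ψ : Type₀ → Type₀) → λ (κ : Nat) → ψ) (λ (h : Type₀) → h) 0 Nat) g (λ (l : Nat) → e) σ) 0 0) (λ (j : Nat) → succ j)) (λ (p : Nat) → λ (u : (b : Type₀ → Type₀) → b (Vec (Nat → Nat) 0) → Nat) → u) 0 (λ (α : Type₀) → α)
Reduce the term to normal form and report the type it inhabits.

resulting normal form:
  λ (x : Vec (Nat → Nat) 0) → 0
type:
  Vec (Nat → Nat) 0 → Nat


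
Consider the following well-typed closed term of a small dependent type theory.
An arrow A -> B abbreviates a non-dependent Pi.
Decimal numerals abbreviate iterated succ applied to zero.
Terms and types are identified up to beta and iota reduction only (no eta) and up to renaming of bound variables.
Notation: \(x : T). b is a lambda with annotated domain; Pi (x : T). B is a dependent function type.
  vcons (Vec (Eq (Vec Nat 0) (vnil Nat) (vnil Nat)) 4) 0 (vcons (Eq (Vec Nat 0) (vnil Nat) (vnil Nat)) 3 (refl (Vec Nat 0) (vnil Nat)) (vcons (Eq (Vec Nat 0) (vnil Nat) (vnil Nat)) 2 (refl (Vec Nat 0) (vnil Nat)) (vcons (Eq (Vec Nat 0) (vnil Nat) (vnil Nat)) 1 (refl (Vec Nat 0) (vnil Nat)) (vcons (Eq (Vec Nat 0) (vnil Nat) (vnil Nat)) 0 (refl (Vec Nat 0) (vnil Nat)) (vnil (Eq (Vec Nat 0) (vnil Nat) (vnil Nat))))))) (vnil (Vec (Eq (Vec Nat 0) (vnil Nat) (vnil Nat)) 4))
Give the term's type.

type:
  Vec (Vec (Eq (Vec Nat 0) (vnil Nat) (vnil Nat)) 4) 1


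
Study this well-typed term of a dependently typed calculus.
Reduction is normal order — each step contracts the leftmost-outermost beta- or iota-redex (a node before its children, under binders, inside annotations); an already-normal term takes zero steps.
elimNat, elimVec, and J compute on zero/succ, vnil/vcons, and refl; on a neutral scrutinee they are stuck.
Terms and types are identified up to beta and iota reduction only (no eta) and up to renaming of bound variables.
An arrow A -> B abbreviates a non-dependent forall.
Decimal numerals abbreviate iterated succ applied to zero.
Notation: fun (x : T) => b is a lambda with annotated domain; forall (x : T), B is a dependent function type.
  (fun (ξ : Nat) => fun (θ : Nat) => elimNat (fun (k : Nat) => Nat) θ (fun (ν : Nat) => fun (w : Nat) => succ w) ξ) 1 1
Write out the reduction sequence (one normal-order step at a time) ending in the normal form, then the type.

normal-order reduction:
  (fun (ξ : Nat) => fun (θ : Nat) => elimNat (fun (k : Nat) => Nat) θ (fun (ν : Nat) => fun (w : Nat) => succ w) ξ) 1 1
  ~> (fun (ξ : Nat) => elimNat (fun (θ : Nat) => Nat) ξ (fun (k : Nat) => fun (ν : Nat) => succ ν) 1) 1
  ~> elimNat (fun (ξ : Nat) => Nat) 1 (fun (θ : Nat) => fun (k : Nat) => succ k) 1
  ~> (fun (ξ : Nat) => fun (θ : Nat) => succ θ) 0 (elimNat (fun (k : Nat) => Nat) 1 (fun (ν : Nat) => fun (w : Nat) => succ w) 0)
  ~> (fun (ξ : Nat) => succ ξ) (elimNat (fun (θ : Nat) => Nat) 1 (fun (k : Nat) => fun (ν : Nat) => succ ν) 0)
  ~> succ (elimNat (fun (ξ : Nat) => Nat) 1 (fun (θ : Nat) => fun (k : Nat) => succ k) 0)
  ~> 2
type:
  Nat


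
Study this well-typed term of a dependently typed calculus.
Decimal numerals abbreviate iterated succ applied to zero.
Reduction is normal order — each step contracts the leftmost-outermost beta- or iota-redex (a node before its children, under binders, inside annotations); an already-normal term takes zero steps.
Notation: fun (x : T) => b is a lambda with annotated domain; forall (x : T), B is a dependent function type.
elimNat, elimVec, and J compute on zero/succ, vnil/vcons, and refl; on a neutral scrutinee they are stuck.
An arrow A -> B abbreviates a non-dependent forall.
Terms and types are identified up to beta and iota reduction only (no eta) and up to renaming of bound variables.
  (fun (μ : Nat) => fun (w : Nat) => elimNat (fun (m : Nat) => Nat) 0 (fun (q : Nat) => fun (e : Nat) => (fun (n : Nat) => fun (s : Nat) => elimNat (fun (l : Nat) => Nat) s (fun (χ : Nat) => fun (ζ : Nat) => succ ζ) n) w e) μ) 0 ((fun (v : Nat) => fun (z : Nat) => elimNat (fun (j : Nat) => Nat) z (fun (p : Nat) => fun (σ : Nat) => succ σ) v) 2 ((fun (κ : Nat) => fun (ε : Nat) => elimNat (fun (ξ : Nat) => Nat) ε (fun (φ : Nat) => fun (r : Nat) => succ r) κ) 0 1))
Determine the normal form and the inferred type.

normal form:
  0
type:
  Nat
observation: the term reaches its normal form after 3 normal-order steps.


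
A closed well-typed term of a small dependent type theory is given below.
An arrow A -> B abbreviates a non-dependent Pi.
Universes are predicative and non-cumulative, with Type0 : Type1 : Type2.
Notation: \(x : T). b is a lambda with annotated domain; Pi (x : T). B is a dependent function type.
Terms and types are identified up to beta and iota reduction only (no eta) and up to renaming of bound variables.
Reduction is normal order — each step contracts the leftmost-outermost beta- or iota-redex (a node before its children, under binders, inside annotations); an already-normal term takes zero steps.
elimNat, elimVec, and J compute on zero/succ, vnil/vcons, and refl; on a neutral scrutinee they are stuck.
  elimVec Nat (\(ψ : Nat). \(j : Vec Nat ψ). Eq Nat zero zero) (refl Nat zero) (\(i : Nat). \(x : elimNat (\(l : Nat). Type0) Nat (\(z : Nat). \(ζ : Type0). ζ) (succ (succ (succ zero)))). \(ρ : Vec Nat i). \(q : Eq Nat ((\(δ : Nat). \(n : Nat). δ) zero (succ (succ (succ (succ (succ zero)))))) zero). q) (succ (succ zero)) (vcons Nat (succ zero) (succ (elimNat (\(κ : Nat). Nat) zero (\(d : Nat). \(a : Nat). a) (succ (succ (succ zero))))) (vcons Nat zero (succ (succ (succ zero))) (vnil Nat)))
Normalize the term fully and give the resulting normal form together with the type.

resulting normal form:
  refl Nat zero
type:
  Eq Nat zero zero
observation: normalization takes exactly 11 steps under the normal-order strategy.


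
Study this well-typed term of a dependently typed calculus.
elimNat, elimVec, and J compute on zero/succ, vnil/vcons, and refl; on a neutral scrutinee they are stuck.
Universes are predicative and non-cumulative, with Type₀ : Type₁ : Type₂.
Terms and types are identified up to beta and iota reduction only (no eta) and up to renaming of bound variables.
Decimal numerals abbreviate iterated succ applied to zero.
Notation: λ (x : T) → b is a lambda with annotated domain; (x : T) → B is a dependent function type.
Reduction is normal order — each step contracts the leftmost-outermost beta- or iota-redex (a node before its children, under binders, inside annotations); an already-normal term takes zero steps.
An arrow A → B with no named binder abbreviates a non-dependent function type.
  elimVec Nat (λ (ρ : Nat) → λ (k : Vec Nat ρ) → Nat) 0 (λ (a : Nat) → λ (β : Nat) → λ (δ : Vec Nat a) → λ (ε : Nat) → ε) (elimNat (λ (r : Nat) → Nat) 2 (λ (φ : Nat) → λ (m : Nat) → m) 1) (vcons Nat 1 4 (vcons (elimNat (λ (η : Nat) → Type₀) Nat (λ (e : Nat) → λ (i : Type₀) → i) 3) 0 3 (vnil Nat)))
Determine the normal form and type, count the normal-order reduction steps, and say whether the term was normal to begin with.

reduced normal form:
  0
type:
  Nat
reduction steps (normal order): 11
already normal: no
first contracted redex: an elimVec iota-redex


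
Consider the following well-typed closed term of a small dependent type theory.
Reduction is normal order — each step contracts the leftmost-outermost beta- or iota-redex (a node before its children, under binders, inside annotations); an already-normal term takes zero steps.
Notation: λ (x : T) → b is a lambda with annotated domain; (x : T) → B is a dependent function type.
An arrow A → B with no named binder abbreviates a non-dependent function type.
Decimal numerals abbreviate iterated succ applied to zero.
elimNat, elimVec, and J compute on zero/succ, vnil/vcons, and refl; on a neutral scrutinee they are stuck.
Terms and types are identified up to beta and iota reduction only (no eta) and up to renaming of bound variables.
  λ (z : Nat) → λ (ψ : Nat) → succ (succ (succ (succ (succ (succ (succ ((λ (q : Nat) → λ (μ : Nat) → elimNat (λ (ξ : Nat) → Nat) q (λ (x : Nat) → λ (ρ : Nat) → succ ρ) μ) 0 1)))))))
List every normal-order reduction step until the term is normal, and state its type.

normal-order reduction sequence:
  λ (z : Nat) → λ (ψ : Nat) → succ (succ (succ (succ (succ (succ (succ ((λ (q : Nat) → λ (μ : Nat) → elimNat (λ (ξ : Nat) → Nat) q (λ (x : Nat) → λ (ρ : Nat) → succ ρ) μ) 0 1)))))))
  ~> λ (z : Nat) → λ (ψ : Nat) → succ (succ (succ (succ (succ (succ (succ ((λ (q : Nat) → elimNat (λ (μ : Nat) → Nat) 0 (λ (ξ : Nat) → λ (x : Nat) → succ x) q) 1)))))))
  ~> λ (z : Nat) → λ (ψ : Nat) → succ (succ (succ (succ (succ (succ (succ (elimNat (λ (q : Nat) → Nat) 0 (λ (μ : Nat) → λ (ξ : Nat) → succ ξ) 1)))))))
  ~> λ (z : Nat) → λ (ψ : Nat) → succ (succ (succ (succ (succ (succ (succ ((λ (q : Nat) → λ (μ : Nat) → succ μ) 0 (elimNat (λ (ξ : Nat) → Nat) 0 (λ (x : Nat) → λ (ρ : Nat) → succ ρ) 0))))))))
  ~> λ (z : Nat) → λ (ψ : Nat) → succ (succ (succ (succ (succ (succ (succ ((λ (q : Nat) → succ q) (elimNat (λ (μ : Nat) → Nat) 0 (λ (ξ : Nat) → λ (x : Nat) → succ x) 0))))))))
  ~> λ (z : Nat) → λ (ψ : Nat) → succ (succ (succ (succ (succ (succ (succ (succ (elimNat (λ (q : Nat) → Nat) 0 (λ (μ : Nat) → λ (ξ : Nat) → succ ξ) 0))))))))
  ~> λ (z : Nat) → λ (ψ : Nat) → 8
type:
  Nat → Nat → Nat


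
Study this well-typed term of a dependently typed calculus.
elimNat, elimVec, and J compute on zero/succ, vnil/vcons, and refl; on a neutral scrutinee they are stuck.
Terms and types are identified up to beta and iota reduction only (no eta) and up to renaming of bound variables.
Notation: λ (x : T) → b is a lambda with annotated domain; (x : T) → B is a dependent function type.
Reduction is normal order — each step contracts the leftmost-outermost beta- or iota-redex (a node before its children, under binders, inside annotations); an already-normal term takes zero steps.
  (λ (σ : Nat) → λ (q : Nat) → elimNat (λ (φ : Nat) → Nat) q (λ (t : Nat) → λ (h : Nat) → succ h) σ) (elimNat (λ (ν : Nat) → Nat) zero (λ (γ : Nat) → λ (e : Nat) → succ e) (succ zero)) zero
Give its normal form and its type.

normal form:
  succ zero
inferred type:
  Nat


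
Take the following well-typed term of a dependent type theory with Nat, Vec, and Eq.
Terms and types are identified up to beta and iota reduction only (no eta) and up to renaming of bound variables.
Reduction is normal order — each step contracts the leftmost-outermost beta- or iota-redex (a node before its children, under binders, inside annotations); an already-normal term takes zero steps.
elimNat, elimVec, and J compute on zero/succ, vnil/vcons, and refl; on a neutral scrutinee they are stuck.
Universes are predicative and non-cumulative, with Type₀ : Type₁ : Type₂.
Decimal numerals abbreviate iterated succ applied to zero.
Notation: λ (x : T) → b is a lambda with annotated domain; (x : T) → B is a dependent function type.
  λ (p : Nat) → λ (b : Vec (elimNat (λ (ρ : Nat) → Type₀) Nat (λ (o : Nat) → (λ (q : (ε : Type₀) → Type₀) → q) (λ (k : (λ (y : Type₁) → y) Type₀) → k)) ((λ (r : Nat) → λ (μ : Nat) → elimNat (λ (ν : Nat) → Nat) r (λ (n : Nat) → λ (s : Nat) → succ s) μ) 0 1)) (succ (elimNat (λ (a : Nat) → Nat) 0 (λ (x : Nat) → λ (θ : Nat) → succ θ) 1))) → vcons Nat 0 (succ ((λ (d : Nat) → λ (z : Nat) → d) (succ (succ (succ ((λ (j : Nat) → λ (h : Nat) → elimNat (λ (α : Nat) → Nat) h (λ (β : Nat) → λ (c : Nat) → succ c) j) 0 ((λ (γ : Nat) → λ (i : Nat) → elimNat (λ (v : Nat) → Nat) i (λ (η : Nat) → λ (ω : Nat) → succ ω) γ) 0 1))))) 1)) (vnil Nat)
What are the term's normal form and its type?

reduced normal form:
  λ (p : Nat) → λ (b : Vec Nat 2) → vcons Nat 0 5 (vnil Nat)
inferred type:
  (p : Nat) → (b : Vec Nat 2) → Vec Nat 1
observation: normalization takes exactly 24 steps under the normal-order strategy.


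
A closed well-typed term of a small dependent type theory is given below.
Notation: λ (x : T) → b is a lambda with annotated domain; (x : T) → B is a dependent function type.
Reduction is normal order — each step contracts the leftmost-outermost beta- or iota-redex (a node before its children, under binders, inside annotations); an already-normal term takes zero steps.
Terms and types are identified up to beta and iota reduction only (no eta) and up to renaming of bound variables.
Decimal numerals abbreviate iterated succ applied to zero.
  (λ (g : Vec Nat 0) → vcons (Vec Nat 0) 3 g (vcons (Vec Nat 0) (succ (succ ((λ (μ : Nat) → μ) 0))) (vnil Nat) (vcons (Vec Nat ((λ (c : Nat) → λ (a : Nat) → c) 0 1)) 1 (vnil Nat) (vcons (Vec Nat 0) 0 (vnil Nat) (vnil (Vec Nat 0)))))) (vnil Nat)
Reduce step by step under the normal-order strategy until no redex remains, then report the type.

reduction (normal order):
  (λ (g : Vec Nat 0) → vcons (Vec Nat 0) 3 g (vcons (Vec Nat 0) (succ (succ ((λ (μ : Nat) → μ) 0))) (vnil Nat) (vcons (Vec Nat ((λ (c : Nat) → λ (a : Nat) → c) 0 1)) 1 (vnil Nat) (vcons (Vec Nat 0) 0 (vnil Nat) (vnil (Vec Nat 0)))))) (vnil Nat)
  ~> vcons (Vec Nat 0) 3 (vnil Nat) (vcons (Vec Nat 0) (succ (succ ((λ (g : Nat) → g) 0))) (vnil Nat) (vcons (Vec Nat ((λ (μ : Nat) → λ (c : Nat) → μ) 0 1)) 1 (vnil Nat) (vcons (Vec Nat 0) 0 (vnil Nat) (vnil (Vec Nat 0)))))
  ~> vcons (Vec Nat 0) 3 (vnil Nat) (vcons (Vec Nat 0) 2 (vnil Nat) (vcons (Vec Nat ((λ (g : Nat) → λ (μ : Nat) → g) 0 1)) 1 (vnil Nat) (vcons (Vec Nat 0) 0 (vnil Nat) (vnil (Vec Nat 0)))))
  ~> vcons (Vec Nat 0) 3 (vnil Nat) (vcons (Vec Nat 0) 2 (vnil Nat) (vcons (Vec Nat ((λ (g : Nat) → 0) 1)) 1 (vnil Nat) (vcons (Vec Nat 0) 0 (vnil Nat) (vnil (Vec Nat 0)))))
  ~> vcons (Vec Nat 0) 3 (vnil Nat) (vcons (Vec Nat 0) 2 (vnil Nat) (vcons (Vec Nat 0) 1 (vnil Nat) (vcons (Vec Nat 0) 0 (vnil Nat) (vnil (Vec Nat 0)))))
type:
  Vec (Vec Nat 0) 4


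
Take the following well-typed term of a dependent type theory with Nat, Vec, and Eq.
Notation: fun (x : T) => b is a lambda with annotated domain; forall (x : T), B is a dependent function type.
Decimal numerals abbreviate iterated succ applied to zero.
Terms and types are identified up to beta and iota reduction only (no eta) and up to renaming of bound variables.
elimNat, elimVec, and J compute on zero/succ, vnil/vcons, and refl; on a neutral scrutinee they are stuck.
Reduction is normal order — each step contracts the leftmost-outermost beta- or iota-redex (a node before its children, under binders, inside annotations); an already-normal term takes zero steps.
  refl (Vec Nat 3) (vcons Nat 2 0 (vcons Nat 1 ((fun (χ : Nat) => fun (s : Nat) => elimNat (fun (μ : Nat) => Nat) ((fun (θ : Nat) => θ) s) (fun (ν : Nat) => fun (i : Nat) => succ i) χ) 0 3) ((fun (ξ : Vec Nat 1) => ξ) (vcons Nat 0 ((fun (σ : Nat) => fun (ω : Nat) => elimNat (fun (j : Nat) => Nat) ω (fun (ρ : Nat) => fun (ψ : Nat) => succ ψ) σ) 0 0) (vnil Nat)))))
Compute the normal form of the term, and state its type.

resulting normal form:
  refl (Vec Nat 3) (vcons Nat 2 0 (vcons Nat 1 3 (vcons Nat 0 0 (vnil Nat))))
inferred type:
  Eq (Vec Nat 3) (vcons Nat 2 0 (vcons Nat 1 3 (vcons Nat 0 0 (vnil Nat)))) (vcons Nat 2 0 (vcons Nat 1 3 (vcons Nat 0 0 (vnil Nat))))
observation: 8 normal-order steps normalize the term, beginning with a beta-redex.


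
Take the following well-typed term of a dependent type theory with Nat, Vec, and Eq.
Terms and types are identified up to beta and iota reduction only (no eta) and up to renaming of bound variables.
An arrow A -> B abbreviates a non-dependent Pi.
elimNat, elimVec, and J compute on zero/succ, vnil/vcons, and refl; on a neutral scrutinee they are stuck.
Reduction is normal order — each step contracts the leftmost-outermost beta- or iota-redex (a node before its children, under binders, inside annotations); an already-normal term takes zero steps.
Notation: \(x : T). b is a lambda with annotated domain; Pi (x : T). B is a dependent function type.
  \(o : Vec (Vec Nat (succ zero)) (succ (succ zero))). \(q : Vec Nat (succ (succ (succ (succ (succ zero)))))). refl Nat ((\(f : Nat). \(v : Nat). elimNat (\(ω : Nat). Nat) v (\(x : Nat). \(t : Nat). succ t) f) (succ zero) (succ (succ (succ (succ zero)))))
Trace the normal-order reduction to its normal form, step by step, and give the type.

normal-order reduction sequence:
  \(o : Vec (Vec Nat (succ zero)) (succ (succ zero))). \(q : Vec Nat (succ (succ (succ (succ (succ zero)))))). refl Nat ((\(f : Nat). \(v : Nat). elimNat (\(ω : Nat). Nat) v (\(x : Nat). \(t : Nat). succ t) f) (succ zero) (succ (succ (succ (succ zero)))))
  ~> \(o : Vec (Vec Nat (succ zero)) (succ (succ zero))). \(q : Vec Nat (succ (succ (succ (succ (succ zero)))))). refl Nat ((\(f : Nat). elimNat (\(v : Nat). Nat) f (\(ω : Nat). \(x : Nat). succ x) (succ zero)) (succ (succ (succ (succ zero)))))
  ~> \(o : Vec (Vec Nat (succ zero)) (succ (succ zero))). \(q : Vec Nat (succ (succ (succ (succ (succ zero)))))). refl Nat (elimNat (\(f : Nat). Nat) (succ (succ (succ (succ zero)))) (\(v : Nat). \(ω : Nat). succ ω) (succ zero))
  ~> \(o : Vec (Vec Nat (succ zero)) (succ (succ zero))). \(q : Vec Nat (succ (succ (succ (succ (succ zero)))))). refl Nat ((\(f : Nat). \(v : Nat). succ v) zero (elimNat (\(ω : Nat). Nat) (succ (succ (succ (succ zero)))) (\(x : Nat). \(t : Nat). succ t) zero))
  ~> \(o : Vec (Vec Nat (succ zero)) (succ (succ zero))). \(q : Vec Nat (succ (succ (succ (succ (succ zero)))))). refl Nat ((\(f : Nat). succ f) (elimNat (\(v : Nat). Nat) (succ (succ (succ (succ zero)))) (\(ω : Nat). \(x : Nat). succ x) zero))
  ~> \(o : Vec (Vec Nat (succ zero)) (succ (succ zero))). \(q : Vec Nat (succ (succ (succ (succ (succ zero)))))). refl Nat (succ (elimNat (\(f : Nat). Nat) (succ (succ (succ (succ zero)))) (\(v : Nat). \(ω : Nat). succ ω) zero))
  ~> \(o : Vec (Vec Nat (succ zero)) (succ (succ zero))). \(q : Vec Nat (succ (succ (succ (succ (succ zero)))))). refl Nat (succ (succ (succ (succ (succ zero)))))
the term's type:
  Vec (Vec Nat (succ zero)) (succ (succ zero)) -> Vec Nat (succ (succ (succ (succ (succ zero))))) -> Eq Nat (succ (succ (succ (succ (succ zero))))) (succ (succ (succ (succ (succ zero)))))


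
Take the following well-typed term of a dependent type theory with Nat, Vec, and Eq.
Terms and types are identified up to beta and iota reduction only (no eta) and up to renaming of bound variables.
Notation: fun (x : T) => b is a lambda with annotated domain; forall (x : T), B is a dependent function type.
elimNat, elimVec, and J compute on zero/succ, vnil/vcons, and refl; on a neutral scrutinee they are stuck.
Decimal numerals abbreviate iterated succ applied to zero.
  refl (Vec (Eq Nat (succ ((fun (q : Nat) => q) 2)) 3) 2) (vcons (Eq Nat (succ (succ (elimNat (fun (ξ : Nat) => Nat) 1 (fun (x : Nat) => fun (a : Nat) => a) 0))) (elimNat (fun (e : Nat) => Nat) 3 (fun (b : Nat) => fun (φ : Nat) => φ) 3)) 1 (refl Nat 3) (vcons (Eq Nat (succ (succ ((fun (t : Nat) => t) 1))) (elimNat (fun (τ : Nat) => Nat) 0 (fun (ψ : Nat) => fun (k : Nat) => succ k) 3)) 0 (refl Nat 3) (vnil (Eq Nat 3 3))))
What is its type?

the term's type:
  Eq (Vec (Eq Nat 3 3) 2) (vcons (Eq Nat 3 3) 1 (refl Nat 3) (vcons (Eq Nat 3 3) 0 (refl Nat 3) (vnil (Eq Nat 3 3)))) (vcons (Eq Nat 3 3) 1 (refl Nat 3) (vcons (Eq Nat 3 3) 0 (refl Nat 3) (vnil (Eq Nat 3 3))))


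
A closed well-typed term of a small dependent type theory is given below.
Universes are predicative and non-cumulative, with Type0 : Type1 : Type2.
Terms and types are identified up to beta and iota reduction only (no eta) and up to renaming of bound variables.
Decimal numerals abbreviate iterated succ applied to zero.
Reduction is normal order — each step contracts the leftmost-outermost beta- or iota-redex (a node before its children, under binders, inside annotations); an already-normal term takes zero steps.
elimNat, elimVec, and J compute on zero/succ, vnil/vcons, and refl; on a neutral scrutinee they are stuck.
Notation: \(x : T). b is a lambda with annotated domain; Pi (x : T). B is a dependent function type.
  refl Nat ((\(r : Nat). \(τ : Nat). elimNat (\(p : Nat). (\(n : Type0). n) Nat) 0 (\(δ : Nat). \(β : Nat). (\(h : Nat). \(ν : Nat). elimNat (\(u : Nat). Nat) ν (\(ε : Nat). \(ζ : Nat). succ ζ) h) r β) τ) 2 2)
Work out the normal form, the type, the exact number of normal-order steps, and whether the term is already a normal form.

normal form:
  refl Nat 4
inferred type:
  Eq Nat 4 4
reduction steps (normal order): 27
already normal: no
first redex: a beta-redex
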